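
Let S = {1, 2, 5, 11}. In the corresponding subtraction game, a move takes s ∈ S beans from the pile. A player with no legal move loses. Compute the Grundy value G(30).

0

G(0) = 0
G(1) = mex{0} = 1
G(2) = mex{1,0} = 2
G(3) = mex{2,1} = 0
G(4) = mex{0,2} = 1
G(5) = mex{1,0,0} = 2
G(6) = mex{2,1,1} = 0
G(7) = mex{0,2,2} = 1
G(8) = mex{1,0,0} = 2
G(9) = mex{2,1,1} = 0
G(10) = mex{0,2,2} = 1
G(11) = mex{1,0,0,0} = 2
G(12) = mex{2,1,1,1} = 0
G(13) = mex{0,2,2,2} = 1
G(14) = mex{1,0,0,0} = 2
G(15) = mex{2,1,1,1} = 0
G(16) = mex{0,2,2,2} = 1
G(17) = mex{1,0,0,0} = 2
G(18) = mex{2,1,1,1} = 0
G(19) = mex{0,2,2,2} = 1
G(20) = mex{1,0,0,0} = 2
G(21) = mex{2,1,1,1} = 0
G(22) = mex{0,2,2,2} = 1
G(23) = mex{1,0,0,0} = 2
G(24) = mex{2,1,1,1} = 0
G(25) = mex{0,2,2,2} = 1
G(26) = mex{1,0,0,0} = 2
G(27) = mex{2,1,1,1} = 0
G(28) = mex{0,2,2,2} = 1
G(29) = mex{1,0,0,0} = 2
G(30) = mex{2,1,1,1} = 0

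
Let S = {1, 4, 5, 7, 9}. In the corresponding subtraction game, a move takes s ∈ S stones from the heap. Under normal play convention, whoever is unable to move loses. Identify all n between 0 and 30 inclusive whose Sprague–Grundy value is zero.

G(0) = 0
G(1) = mex{0} = 1
G(2) = mex{1} = 0
G(3) = mex{0} = 1
G(4) = mex{1,0} = 2
G(5) = mex{2,1,0} = 3
G(6) = mex{3,0,1} = 2
G(7) = mex{2,1,0,0} = 3
G(8) = mex{3,2,1,1} = 0
G(9) = mex{0,3,2,0,0} = 1
G(10) = mex{1,2,3,1,1} = 0
G(11) = mex{0,3,2,2,0} = 1
G(12) = mex{1,0,3,3,1} = 2
G(13) = mex{2,1,0,2,2} = 3
G(14) = mex{3,0,1,3,3} = 2
G(15) = mex{2,1,0,0,2} = 3
G(16) = mex{3,2,1,1,3} = 0
G(17) = mex{0,3,2,0,0} = 1
G(18) = mex{1,2,3,1,1} = 0
G(19) = mex{0,3,2,2,0} = 1
G(20) = mex{1,0,3,3,1} = 2
G(21) = mex{2,1,0,2,2} = 3
G(22) = mex{3,0,1,3,3} = 2
G(23) = mex{2,1,0,0,2} = 3
G(24) = mex{3,2,1,1,3} = 0
G(25) = mex{0,3,2,0,0} = 1
G(26) = mex{1,2,3,1,1} = 0
G(27) = mex{0,3,2,2,0} = 1
G(28) = mex{1,0,3,3,1} = 2
G(29) = mex{2,1,0,2,2} = 3
G(30) = mex{3,0,1,3,3} = 2
P-positions are exactly the n with G(n) = 0.

0, 2, 8, 10, 16, 18, 24, 26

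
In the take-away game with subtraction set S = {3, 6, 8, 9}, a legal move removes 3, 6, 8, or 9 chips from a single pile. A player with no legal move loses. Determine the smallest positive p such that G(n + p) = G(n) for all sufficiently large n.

n :  0  1  2  3  4  5  6  7  8  9 10 11 12 13 14 15 16 17 18 19 20 21 22 23 24 25
G :  0  0  0  1  1  1  2  2  2  3  3  3  0  0  0  1  1  1  2  2  2  3  3  3  0  0
G(n+12) = G(n) holds for n = 0,…,8 (a full window of length max(S) = 9), so the sequence is purely periodic with period 12.

12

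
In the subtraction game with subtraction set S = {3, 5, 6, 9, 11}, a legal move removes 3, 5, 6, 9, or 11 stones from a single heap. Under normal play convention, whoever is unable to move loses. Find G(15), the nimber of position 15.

0

n :  0  1  2  3  4  5  6  7  8  9 10 11 12 13 14 15
G :  0  0  0  1  1  1  2  2  2  3  3  3  4  4  0  0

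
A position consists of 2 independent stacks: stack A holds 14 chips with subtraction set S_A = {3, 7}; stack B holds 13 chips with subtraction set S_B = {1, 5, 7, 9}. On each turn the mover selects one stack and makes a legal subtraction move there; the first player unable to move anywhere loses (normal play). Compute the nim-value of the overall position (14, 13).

Stack A, S = {3, 7}:
G(0) = 0
G(1) = mex{} = 0
G(2) = mex{} = 0
G(3) = mex{0} = 1
G(4) = mex{0} = 1
G(5) = mex{0} = 1
G(6) = mex{1} = 0
G(7) = mex{1,0} = 2
G(8) = mex{1,0} = 2
G(9) = mex{0,0} = 1
G(10) = mex{2,1} = 0
G(11) = mex{2,1} = 0
G(12) = mex{1,1} = 0
G(13) = mex{0,0} = 1
G(14) = mex{0,2} = 1
G_A(14) = 1.
Stack B, S = {1, 5, 7, 9}:
G(0) = 0
G(1) = mex{0} = 1
G(2) = mex{1} = 0
G(3) = mex{0} = 1
G(4) = mex{1} = 0
G(5) = mex{0,0} = 1
G(6) = mex{1,1} = 0
G(7) = mex{0,0,0} = 1
G(8) = mex{1,1,1} = 0
G(9) = mex{0,0,0,0} = 1
G(10) = mex{1,1,1,1} = 0
G(11) = mex{0,0,0,0} = 1
G(12) = mex{1,1,1,1} = 0
G(13) = mex{0,0,0,0} = 1
G_B(13) = 1.
Combined Grundy value = 1 ⊕ 1 = 0.

0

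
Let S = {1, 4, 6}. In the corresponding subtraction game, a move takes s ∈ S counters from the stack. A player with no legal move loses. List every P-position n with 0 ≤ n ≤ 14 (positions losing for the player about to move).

0, 2, 5, 7, 10, 12

G(0) = 0
G(1) = mex{0} = 1
G(2) = mex{1} = 0
G(3) = mex{0} = 1
G(4) = mex{1,0} = 2
G(5) = mex{2,1} = 0
G(6) = mex{0,0,0} = 1
G(7) = mex{1,1,1} = 0
G(8) = mex{0,2,0} = 1
G(9) = mex{1,0,1} = 2
G(10) = mex{2,1,2} = 0
G(11) = mex{0,0,0} = 1
G(12) = mex{1,1,1} = 0
G(13) = mex{0,2,0} = 1
G(14) = mex{1,0,1} = 2
P-positions are exactly the n with G(n) = 0.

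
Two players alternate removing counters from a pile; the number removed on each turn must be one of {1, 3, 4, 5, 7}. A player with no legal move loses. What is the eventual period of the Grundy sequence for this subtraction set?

8

n :  0  1  2  3  4  5  6  7  8  9 10 11 12 13 14 15 16 17
G :  0  1  0  1  2  3  2  3  0  1  0  1  2  3  2  3  0  1
G(n+8) = G(n) holds for n = 0,…,6 (a full window of length max(S) = 7), so the sequence is purely periodic with period 8.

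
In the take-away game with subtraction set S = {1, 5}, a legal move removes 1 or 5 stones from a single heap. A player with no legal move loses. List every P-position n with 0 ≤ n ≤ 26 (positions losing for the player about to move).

n :  0  1  2  3  4  5  6  7  8  9 10 11 12 13 14 15 16 17 18 19 20 21 22 23 24 25 26
G :  0  1  0  1  0  1  0  1  0  1  0  1  0  1  0  1  0  1  0  1  0  1  0  1  0  1  0
P-positions are exactly the n with G(n) = 0.

0, 2, 4, 6, 8, 10, 12, 14, 16, 18, 20, 22, 24, 26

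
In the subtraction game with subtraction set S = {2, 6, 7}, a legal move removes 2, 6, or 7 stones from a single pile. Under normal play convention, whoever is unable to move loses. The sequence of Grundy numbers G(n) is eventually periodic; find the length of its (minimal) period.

13

n :  0  1  2  3  4  5  6  7  8  9 10 11 12 13 14 15 16 17 18 19 20 21 22 23 24 25 26 27
G :  0  0  1  1  0  0  1  1  2  0  3  1  2  0  0  1  1  0  0  1  1  2  0  3  1  2  0  0
G(n+13) = G(n) holds for n = 0,…,6 (a full window of length max(S) = 7), so the sequence is purely periodic with period 13.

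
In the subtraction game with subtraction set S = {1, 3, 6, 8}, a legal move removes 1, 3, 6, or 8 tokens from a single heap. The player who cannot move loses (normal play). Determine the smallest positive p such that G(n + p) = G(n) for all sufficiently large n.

G(0) = 0
G(1) = mex{0} = 1
G(2) = mex{1} = 0
G(3) = mex{0,0} = 1
G(4) = mex{1,1} = 0
G(5) = mex{0,0} = 1
G(6) = mex{1,1,0} = 2
G(7) = mex{2,0,1} = 3
G(8) = mex{3,1,0,0} = 2
G(9) = mex{2,2,1,1} = 0
G(10) = mex{0,3,0,0} = 1
G(11) = mex{1,2,1,1} = 0
G(12) = mex{0,0,2,0} = 1
G(13) = mex{1,1,3,1} = 0
G(14) = mex{0,0,2,2} = 1
G(15) = mex{1,1,0,3} = 2
G(16) = mex{2,0,1,2} = 3
G(17) = mex{3,1,0,0} = 2
G(18) = mex{2,2,1,1} = 0
G(19) = mex{0,3,0,0} = 1
G(n+9) = G(n) holds for n = 0,…,7 (a full window of length max(S) = 8), so the sequence is purely periodic with period 9.

9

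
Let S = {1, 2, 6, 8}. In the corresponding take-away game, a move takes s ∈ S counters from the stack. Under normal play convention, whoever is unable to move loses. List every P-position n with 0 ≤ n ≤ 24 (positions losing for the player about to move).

G(0) = 0
G(1) = mex{0} = 1
G(2) = mex{1,0} = 2
G(3) = mex{2,1} = 0
G(4) = mex{0,2} = 1
G(5) = mex{1,0} = 2
G(6) = mex{2,1,0} = 3
G(7) = mex{3,2,1} = 0
G(8) = mex{0,3,2,0} = 1
G(9) = mex{1,0,0,1} = 2
G(10) = mex{2,1,1,2} = 0
G(11) = mex{0,2,2,0} = 1
G(12) = mex{1,0,3,1} = 2
G(13) = mex{2,1,0,2} = 3
G(14) = mex{3,2,1,3} = 0
G(15) = mex{0,3,2,0} = 1
G(16) = mex{1,0,0,1} = 2
G(17) = mex{2,1,1,2} = 0
G(18) = mex{0,2,2,0} = 1
G(19) = mex{1,0,3,1} = 2
G(20) = mex{2,1,0,2} = 3
G(21) = mex{3,2,1,3} = 0
G(22) = mex{0,3,2,0} = 1
G(23) = mex{1,0,0,1} = 2
G(24) = mex{2,1,1,2} = 0
P-positions are exactly the n with G(n) = 0.

0, 3, 7, 10, 14, 17, 21, 24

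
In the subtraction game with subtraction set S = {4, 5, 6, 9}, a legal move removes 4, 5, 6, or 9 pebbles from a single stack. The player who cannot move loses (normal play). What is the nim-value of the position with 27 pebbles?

0

G(0) = 0
G(1) = mex{} = 0
G(2) = mex{} = 0
G(3) = mex{} = 0
G(4) = mex{0} = 1
G(5) = mex{0,0} = 1
G(6) = mex{0,0,0} = 1
G(7) = mex{0,0,0} = 1
G(8) = mex{1,0,0} = 2
G(9) = mex{1,1,0,0} = 2
G(10) = mex{1,1,1,0} = 2
G(11) = mex{1,1,1,0} = 2
G(12) = mex{2,1,1,0} = 3
G(13) = mex{2,2,1,1} = 0
G(14) = mex{2,2,2,1} = 0
G(15) = mex{2,2,2,1} = 0
G(16) = mex{3,2,2,1} = 0
G(17) = mex{0,3,2,2} = 1
G(18) = mex{0,0,3,2} = 1
G(19) = mex{0,0,0,2} = 1
G(20) = mex{0,0,0,2} = 1
G(21) = mex{1,0,0,3} = 2
G(22) = mex{1,1,0,0} = 2
G(23) = mex{1,1,1,0} = 2
G(24) = mex{1,1,1,0} = 2
G(25) = mex{2,1,1,0} = 3
G(26) = mex{2,2,1,1} = 0
G(27) = mex{2,2,2,1} = 0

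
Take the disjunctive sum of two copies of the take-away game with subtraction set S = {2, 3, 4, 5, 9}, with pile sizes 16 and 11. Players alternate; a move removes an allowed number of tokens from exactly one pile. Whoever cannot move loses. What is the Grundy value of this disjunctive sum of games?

All piles use S = {2, 3, 4, 5, 9}:
n :  0  1  2  3  4  5  6  7  8  9 10 11 12 13 14 15 16
G :  0  0  1  1  2  2  3  0  0  1  1  2  2  3  0  0  1
Pile A: G(16) = 1.
Pile B: G(11) = 2.
Combined Grundy value = 1 ⊕ 2 = 3.

3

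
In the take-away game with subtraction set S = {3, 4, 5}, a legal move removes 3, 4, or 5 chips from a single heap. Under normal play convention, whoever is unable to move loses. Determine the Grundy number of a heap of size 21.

G(0) = 0
G(1) = mex{} = 0
G(2) = mex{} = 0
G(3) = mex{0} = 1
G(4) = mex{0,0} = 1
G(5) = mex{0,0,0} = 1
G(6) = mex{1,0,0} = 2
G(7) = mex{1,1,0} = 2
G(8) = mex{1,1,1} = 0
G(9) = mex{2,1,1} = 0
G(10) = mex{2,2,1} = 0
G(11) = mex{0,2,2} = 1
G(12) = mex{0,0,2} = 1
G(13) = mex{0,0,0} = 1
G(14) = mex{1,0,0} = 2
G(15) = mex{1,1,0} = 2
G(16) = mex{1,1,1} = 0
G(17) = mex{2,1,1} = 0
G(18) = mex{2,2,1} = 0
G(19) = mex{0,2,2} = 1
G(20) = mex{0,0,2} = 1
G(21) = mex{0,0,0} = 1

1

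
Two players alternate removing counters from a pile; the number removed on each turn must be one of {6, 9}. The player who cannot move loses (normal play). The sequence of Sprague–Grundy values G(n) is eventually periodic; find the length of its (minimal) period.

n :  0  1  2  3  4  5  6  7  8  9 10 11 12 13 14 15 16 17 18 19 20 21 22 23 24 25 26 27 28 29 30 31
G :  0  0  0  0  0  0  1  1  1  1  1  1  2  2  2  0  0  0  0  0  0  1  1  1  1  1  1  2  2  2  0  0
G(n+15) = G(n) holds for n = 0,…,8 (a full window of length max(S) = 9), so the sequence is purely periodic with period 15.

15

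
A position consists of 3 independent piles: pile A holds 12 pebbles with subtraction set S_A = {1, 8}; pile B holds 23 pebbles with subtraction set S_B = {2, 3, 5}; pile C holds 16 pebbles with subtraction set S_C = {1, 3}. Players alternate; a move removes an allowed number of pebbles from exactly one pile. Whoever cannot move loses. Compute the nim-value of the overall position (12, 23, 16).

0

Pile A, S = {1, 8}:
G(0) = 0
G(1) = mex{0} = 1
G(2) = mex{1} = 0
G(3) = mex{0} = 1
G(4) = mex{1} = 0
G(5) = mex{0} = 1
G(6) = mex{1} = 0
G(7) = mex{0} = 1
G(8) = mex{1,0} = 2
G(9) = mex{2,1} = 0
G(10) = mex{0,0} = 1
G(11) = mex{1,1} = 0
G(12) = mex{0,0} = 1
G_A(12) = 1.
Pile B, S = {2, 3, 5}:
G(0) = 0
G(1) = mex{} = 0
G(2) = mex{0} = 1
G(3) = mex{0,0} = 1
G(4) = mex{1,0} = 2
G(5) = mex{1,1,0} = 2
G(6) = mex{2,1,0} = 3
G(7) = mex{2,2,1} = 0
G(8) = mex{3,2,1} = 0
G(9) = mex{0,3,2} = 1
G(10) = mex{0,0,2} = 1
G(11) = mex{1,0,3} = 2
G(12) = mex{1,1,0} = 2
G(13) = mex{2,1,0} = 3
G(14) = mex{2,2,1} = 0
G(15) = mex{3,2,1} = 0
G(16) = mex{0,3,2} = 1
G(17) = mex{0,0,2} = 1
G(18) = mex{1,0,3} = 2
G(19) = mex{1,1,0} = 2
G(20) = mex{2,1,0} = 3
G(21) = mex{2,2,1} = 0
G(22) = mex{3,2,1} = 0
G(23) = mex{0,3,2} = 1
G_B(23) = 1.
Pile C, S = {1, 3}:
n :  0  1  2  3  4  5  6  7  8  9 10 11 12 13 14 15 16
G :  0  1  0  1  0  1  0  1  0  1  0  1  0  1  0  1  0
G_C(16) = 0.
Combined Grundy value = 1 ⊕ 1 ⊕ 0 = 0.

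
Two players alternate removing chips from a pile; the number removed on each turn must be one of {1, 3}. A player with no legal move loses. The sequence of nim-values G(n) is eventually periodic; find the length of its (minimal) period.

2

G(0) = 0
G(1) = mex{0} = 1
G(2) = mex{1} = 0
G(3) = mex{0,0} = 1
G(4) = mex{1,1} = 0
G(5) = mex{0,0} = 1
G(6) = mex{1,1} = 0
G(7) = mex{0,0} = 1
G(8) = mex{1,1} = 0
G(9) = mex{0,0} = 1
G(10) = mex{1,1} = 0
G(11) = mex{0,0} = 1
G(12) = mex{1,1} = 0
G(13) = mex{0,0} = 1
G(14) = mex{1,1} = 0
G(n+2) = G(n) holds for n = 0,…,2 (a full window of length max(S) = 3), so the sequence is purely periodic with period 2.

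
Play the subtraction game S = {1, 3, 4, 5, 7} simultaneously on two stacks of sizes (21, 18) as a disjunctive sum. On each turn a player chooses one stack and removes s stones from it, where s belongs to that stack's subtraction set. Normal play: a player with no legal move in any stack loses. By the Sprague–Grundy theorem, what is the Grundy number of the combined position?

3

All stacks use S = {1, 3, 4, 5, 7}:
n :  0  1  2  3  4  5  6  7  8  9 10 11 12 13 14 15 16 17 18 19 20 21
G :  0  1  0  1  2  3  2  3  0  1  0  1  2  3  2  3  0  1  0  1  2  3
Stack A: G(21) = 3.
Stack B: G(18) = 0.
Combined Grundy value = 3 ⊕ 0 = 3.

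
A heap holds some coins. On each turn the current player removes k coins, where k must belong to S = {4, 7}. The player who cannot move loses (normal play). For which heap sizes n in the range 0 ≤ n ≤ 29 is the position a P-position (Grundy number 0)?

G(0) = 0
G(1) = mex{} = 0
G(2) = mex{} = 0
G(3) = mex{} = 0
G(4) = mex{0} = 1
G(5) = mex{0} = 1
G(6) = mex{0} = 1
G(7) = mex{0,0} = 1
G(8) = mex{1,0} = 2
G(9) = mex{1,0} = 2
G(10) = mex{1,0} = 2
G(11) = mex{1,1} = 0
G(12) = mex{2,1} = 0
G(13) = mex{2,1} = 0
G(14) = mex{2,1} = 0
G(15) = mex{0,2} = 1
G(16) = mex{0,2} = 1
G(17) = mex{0,2} = 1
G(18) = mex{0,0} = 1
G(19) = mex{1,0} = 2
G(20) = mex{1,0} = 2
G(21) = mex{1,0} = 2
G(22) = mex{1,1} = 0
G(23) = mex{2,1} = 0
G(24) = mex{2,1} = 0
G(25) = mex{2,1} = 0
G(26) = mex{0,2} = 1
G(27) = mex{0,2} = 1
G(28) = mex{0,2} = 1
G(29) = mex{0,0} = 1
P-positions are exactly the n with G(n) = 0.

0, 1, 2, 3, 11, 12, 13, 14, 22, 23, 24, 25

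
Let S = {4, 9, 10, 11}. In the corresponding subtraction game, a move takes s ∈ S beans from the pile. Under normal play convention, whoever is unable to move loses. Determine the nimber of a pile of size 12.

n :  0  1  2  3  4  5  6  7  8  9 10 11 12
G :  0  0  0  0  1  1  1  1  0  2  2  2  1

1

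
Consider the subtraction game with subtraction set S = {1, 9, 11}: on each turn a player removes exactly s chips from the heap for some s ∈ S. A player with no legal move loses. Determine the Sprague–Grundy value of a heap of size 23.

1

n :  0  1  2  3  4  5  6  7  8  9 10 11 12 13 14 15 16 17 18 19 20 21 22 23
G :  0  1  0  1  0  1  0  1  0  1  0  1  0  1  0  1  0  1  0  1  0  1  0  1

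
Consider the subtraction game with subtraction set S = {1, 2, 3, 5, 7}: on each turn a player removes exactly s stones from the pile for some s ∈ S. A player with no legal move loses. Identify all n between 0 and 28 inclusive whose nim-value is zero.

G(0) = 0
G(1) = mex{0} = 1
G(2) = mex{1,0} = 2
G(3) = mex{2,1,0} = 3
G(4) = mex{3,2,1} = 0
G(5) = mex{0,3,2,0} = 1
G(6) = mex{1,0,3,1} = 2
G(7) = mex{2,1,0,2,0} = 3
G(8) = mex{3,2,1,3,1} = 0
G(9) = mex{0,3,2,0,2} = 1
G(10) = mex{1,0,3,1,3} = 2
G(11) = mex{2,1,0,2,0} = 3
G(12) = mex{3,2,1,3,1} = 0
G(13) = mex{0,3,2,0,2} = 1
G(14) = mex{1,0,3,1,3} = 2
G(15) = mex{2,1,0,2,0} = 3
G(16) = mex{3,2,1,3,1} = 0
G(17) = mex{0,3,2,0,2} = 1
G(18) = mex{1,0,3,1,3} = 2
G(19) = mex{2,1,0,2,0} = 3
G(20) = mex{3,2,1,3,1} = 0
G(21) = mex{0,3,2,0,2} = 1
G(22) = mex{1,0,3,1,3} = 2
G(23) = mex{2,1,0,2,0} = 3
G(24) = mex{3,2,1,3,1} = 0
G(25) = mex{0,3,2,0,2} = 1
G(26) = mex{1,0,3,1,3} = 2
G(27) = mex{2,1,0,2,0} = 3
G(28) = mex{3,2,1,3,1} = 0
P-positions are exactly the n with G(n) = 0.

0, 4, 8, 12, 16, 20, 24, 28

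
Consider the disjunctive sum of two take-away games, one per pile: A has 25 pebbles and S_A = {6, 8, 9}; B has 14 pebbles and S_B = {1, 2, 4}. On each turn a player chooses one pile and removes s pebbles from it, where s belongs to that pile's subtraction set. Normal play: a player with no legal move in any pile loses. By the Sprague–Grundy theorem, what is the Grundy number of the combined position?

3

Pile A, S = {6, 8, 9}:
G(0) = 0
G(1) = mex{} = 0
G(2) = mex{} = 0
G(3) = mex{} = 0
G(4) = mex{} = 0
G(5) = mex{} = 0
G(6) = mex{0} = 1
G(7) = mex{0} = 1
G(8) = mex{0,0} = 1
G(9) = mex{0,0,0} = 1
G(10) = mex{0,0,0} = 1
G(11) = mex{0,0,0} = 1
G(12) = mex{1,0,0} = 2
G(13) = mex{1,0,0} = 2
G(14) = mex{1,1,0} = 2
G(15) = mex{1,1,1} = 0
G(16) = mex{1,1,1} = 0
G(17) = mex{1,1,1} = 0
G(18) = mex{2,1,1} = 0
G(19) = mex{2,1,1} = 0
G(20) = mex{2,2,1} = 0
G(21) = mex{0,2,2} = 1
G(22) = mex{0,2,2} = 1
G(23) = mex{0,0,2} = 1
G(24) = mex{0,0,0} = 1
G(25) = mex{0,0,0} = 1
G_A(25) = 1.
Pile B, S = {1, 2, 4}:
G(0) = 0
G(1) = mex{0} = 1
G(2) = mex{1,0} = 2
G(3) = mex{2,1} = 0
G(4) = mex{0,2,0} = 1
G(5) = mex{1,0,1} = 2
G(6) = mex{2,1,2} = 0
G(7) = mex{0,2,0} = 1
G(8) = mex{1,0,1} = 2
G(9) = mex{2,1,2} = 0
G(10) = mex{0,2,0} = 1
G(11) = mex{1,0,1} = 2
G(12) = mex{2,1,2} = 0
G(13) = mex{0,2,0} = 1
G(14) = mex{1,0,1} = 2
G_B(14) = 2.
Combined Grundy value = 1 ⊕ 2 = 3.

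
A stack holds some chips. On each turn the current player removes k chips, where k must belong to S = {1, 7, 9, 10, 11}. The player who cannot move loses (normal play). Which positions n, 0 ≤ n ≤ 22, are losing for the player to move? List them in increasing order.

0, 2, 4, 6, 8, 20, 22

n :  0  1  2  3  4  5  6  7  8  9 10 11 12 13 14 15 16 17 18 19 20 21 22
G :  0  1  0  1  0  1  0  1  0  1  2  3  2  3  2  3  2  3  2  3  0  1  0
P-positions are exactly the n with G(n) = 0.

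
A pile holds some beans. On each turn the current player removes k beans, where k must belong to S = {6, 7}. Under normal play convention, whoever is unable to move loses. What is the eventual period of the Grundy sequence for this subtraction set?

13

G(0) = 0
G(1) = mex{} = 0
G(2) = mex{} = 0
G(3) = mex{} = 0
G(4) = mex{} = 0
G(5) = mex{} = 0
G(6) = mex{0} = 1
G(7) = mex{0,0} = 1
G(8) = mex{0,0} = 1
G(9) = mex{0,0} = 1
G(10) = mex{0,0} = 1
G(11) = mex{0,0} = 1
G(12) = mex{1,0} = 2
G(13) = mex{1,1} = 0
G(14) = mex{1,1} = 0
G(15) = mex{1,1} = 0
G(16) = mex{1,1} = 0
G(17) = mex{1,1} = 0
G(18) = mex{2,1} = 0
G(19) = mex{0,2} = 1
G(20) = mex{0,0} = 1
G(21) = mex{0,0} = 1
G(22) = mex{0,0} = 1
G(23) = mex{0,0} = 1
G(24) = mex{0,0} = 1
G(25) = mex{1,0} = 2
G(26) = mex{1,1} = 0
G(27) = mex{1,1} = 0
G(n+13) = G(n) holds for n = 0,…,6 (a full window of length max(S) = 7), so the sequence is purely periodic with period 13.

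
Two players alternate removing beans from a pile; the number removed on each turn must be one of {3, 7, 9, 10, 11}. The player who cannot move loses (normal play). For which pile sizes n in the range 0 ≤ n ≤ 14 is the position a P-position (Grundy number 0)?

G(0) = 0
G(1) = mex{} = 0
G(2) = mex{} = 0
G(3) = mex{0} = 1
G(4) = mex{0} = 1
G(5) = mex{0} = 1
G(6) = mex{1} = 0
G(7) = mex{1,0} = 2
G(8) = mex{1,0} = 2
G(9) = mex{0,0,0} = 1
G(10) = mex{2,1,0,0} = 3
G(11) = mex{2,1,0,0,0} = 3
G(12) = mex{1,1,1,0,0} = 2
G(13) = mex{3,0,1,1,0} = 2
G(14) = mex{3,2,1,1,1} = 0
P-positions are exactly the n with G(n) = 0.

0, 1, 2, 6, 14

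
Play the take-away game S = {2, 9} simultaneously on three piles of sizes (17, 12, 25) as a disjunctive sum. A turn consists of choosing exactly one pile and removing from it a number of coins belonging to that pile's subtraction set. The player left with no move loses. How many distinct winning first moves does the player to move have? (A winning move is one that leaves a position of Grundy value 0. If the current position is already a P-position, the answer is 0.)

0

All piles use S = {2, 9}:
n :  0  1  2  3  4  5  6  7  8  9 10 11 12 13 14 15 16 17 18 19 20 21 22 23 24 25
G :  0  0  1  1  0  0  1  1  0  2  1  0  0  1  1  0  0  1  1  0  2  1  0  0  1  1
Pile A: G(17) = 1.
Pile B: G(12) = 0.
Pile C: G(25) = 1.
Combined Grundy value = 1 ⊕ 0 ⊕ 1 = 0.
A winning move leaves total XOR = 0, i.e. changes one component's Grundy value g to g ⊕ X where X is the current total.
Pile A: target g' = 1⊕0 = 1, but every legal move changes the Grundy value (mex property), so 0 moves.
Pile B: target g' = 0⊕0 = 0, but every legal move changes the Grundy value (mex property), so 0 moves.
Pile C: target g' = 1⊕0 = 1, but every legal move changes the Grundy value (mex property), so 0 moves.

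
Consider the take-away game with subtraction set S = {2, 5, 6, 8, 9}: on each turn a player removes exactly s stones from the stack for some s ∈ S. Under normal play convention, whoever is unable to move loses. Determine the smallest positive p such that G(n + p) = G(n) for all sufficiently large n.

14

n :  0  1  2  3  4  5  6  7  8  9 10 11 12 13 14 15 16 17 18 19 20 21 22 23 24 25 26 27 28 29
G :  0  0  1  1  0  2  1  3  2  2  3  0  2  1  0  0  1  1  0  2  1  3  2  2  3  0  2  1  0  0
G(n+14) = G(n) holds for n = 0,…,8 (a full window of length max(S) = 9), so the sequence is purely periodic with period 14.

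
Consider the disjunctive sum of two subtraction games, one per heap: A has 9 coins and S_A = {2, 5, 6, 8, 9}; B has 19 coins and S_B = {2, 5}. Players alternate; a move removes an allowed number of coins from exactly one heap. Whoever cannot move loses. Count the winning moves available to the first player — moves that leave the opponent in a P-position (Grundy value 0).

0

Heap A, S = {2, 5, 6, 8, 9}:
G(0) = 0
G(1) = mex{} = 0
G(2) = mex{0} = 1
G(3) = mex{0} = 1
G(4) = mex{1} = 0
G(5) = mex{1,0} = 2
G(6) = mex{0,0,0} = 1
G(7) = mex{2,1,0} = 3
G(8) = mex{1,1,1,0} = 2
G(9) = mex{3,0,1,0,0} = 2
G_A(9) = 2.
Heap B, S = {2, 5}:
G(0) = 0
G(1) = mex{} = 0
G(2) = mex{0} = 1
G(3) = mex{0} = 1
G(4) = mex{1} = 0
G(5) = mex{1,0} = 2
G(6) = mex{0,0} = 1
G(7) = mex{2,1} = 0
G(8) = mex{1,1} = 0
G(9) = mex{0,0} = 1
G(10) = mex{0,2} = 1
G(11) = mex{1,1} = 0
G(12) = mex{1,0} = 2
G(13) = mex{0,0} = 1
G(14) = mex{2,1} = 0
G(15) = mex{1,1} = 0
G(16) = mex{0,0} = 1
G(17) = mex{0,2} = 1
G(18) = mex{1,1} = 0
G(19) = mex{1,0} = 2
G_B(19) = 2.
Combined Grundy value = 2 ⊕ 2 = 0.
A winning move leaves total XOR = 0, i.e. changes one component's Grundy value g to g ⊕ X where X is the current total.
Heap A: target g' = 2⊕0 = 2, but every legal move changes the Grundy value (mex property), so 0 moves.
Heap B: target g' = 2⊕0 = 2, but every legal move changes the Grundy value (mex property), so 0 moves.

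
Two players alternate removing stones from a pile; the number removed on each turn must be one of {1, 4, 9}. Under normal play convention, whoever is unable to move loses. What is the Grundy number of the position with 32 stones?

G(0) = 0
G(1) = mex{0} = 1
G(2) = mex{1} = 0
G(3) = mex{0} = 1
G(4) = mex{1,0} = 2
G(5) = mex{2,1} = 0
G(6) = mex{0,0} = 1
G(7) = mex{1,1} = 0
G(8) = mex{0,2} = 1
G(9) = mex{1,0,0} = 2
G(10) = mex{2,1,1} = 0
G(11) = mex{0,0,0} = 1
G(12) = mex{1,1,1} = 0
G(13) = mex{0,2,2} = 1
G(14) = mex{1,0,0} = 2
G(15) = mex{2,1,1} = 0
G(16) = mex{0,0,0} = 1
G(17) = mex{1,1,1} = 0
G(18) = mex{0,2,2} = 1
G(19) = mex{1,0,0} = 2
G(20) = mex{2,1,1} = 0
G(21) = mex{0,0,0} = 1
G(22) = mex{1,1,1} = 0
G(23) = mex{0,2,2} = 1
G(24) = mex{1,0,0} = 2
G(25) = mex{2,1,1} = 0
G(26) = mex{0,0,0} = 1
G(27) = mex{1,1,1} = 0
G(28) = mex{0,2,2} = 1
G(29) = mex{1,0,0} = 2
G(30) = mex{2,1,1} = 0
G(31) = mex{0,0,0} = 1
G(32) = mex{1,1,1} = 0

0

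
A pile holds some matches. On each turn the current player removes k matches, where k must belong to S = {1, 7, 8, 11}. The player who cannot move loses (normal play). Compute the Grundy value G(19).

1

n :  0  1  2  3  4  5  6  7  8  9 10 11 12 13 14 15 16 17 18 19
G :  0  1  0  1  0  1  0  1  2  3  2  3  2  3  2  3  0  1  0  1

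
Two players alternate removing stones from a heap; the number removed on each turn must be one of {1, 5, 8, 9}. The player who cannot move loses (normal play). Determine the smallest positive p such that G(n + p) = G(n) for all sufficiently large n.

n :  0  1  2  3  4  5  6  7  8  9 10 11 12 13 14 15 16 17 18 19 20 21 22 23 24 25 26 27 28 29 30 31 32 33
G :  0  1  0  1  0  1  0  1  2  3  2  3  2  3  2  3  0  1  0  1  0  1  0  1  2  3  2  3  2  3  2  3  0  1
G(n+16) = G(n) holds for n = 0,…,8 (a full window of length max(S) = 9), so the sequence is purely periodic with period 16.

16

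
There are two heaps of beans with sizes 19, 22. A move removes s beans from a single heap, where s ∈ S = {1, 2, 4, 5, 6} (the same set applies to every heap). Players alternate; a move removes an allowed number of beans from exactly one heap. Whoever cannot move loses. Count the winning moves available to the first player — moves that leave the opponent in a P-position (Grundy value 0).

All heaps use S = {1, 2, 4, 5, 6}:
G(0) = 0
G(1) = mex{0} = 1
G(2) = mex{1,0} = 2
G(3) = mex{2,1} = 0
G(4) = mex{0,2,0} = 1
G(5) = mex{1,0,1,0} = 2
G(6) = mex{2,1,2,1,0} = 3
G(7) = mex{3,2,0,2,1} = 4
G(8) = mex{4,3,1,0,2} = 5
G(9) = mex{5,4,2,1,0} = 3
G(10) = mex{3,5,3,2,1} = 0
G(11) = mex{0,3,4,3,2} = 1
G(12) = mex{1,0,5,4,3} = 2
G(13) = mex{2,1,3,5,4} = 0
G(14) = mex{0,2,0,3,5} = 1
G(15) = mex{1,0,1,0,3} = 2
G(16) = mex{2,1,2,1,0} = 3
G(17) = mex{3,2,0,2,1} = 4
G(18) = mex{4,3,1,0,2} = 5
G(19) = mex{5,4,2,1,0} = 3
G(20) = mex{3,5,3,2,1} = 0
G(21) = mex{0,3,4,3,2} = 1
G(22) = mex{1,0,5,4,3} = 2
Heap A: G(19) = 3.
Heap B: G(22) = 2.
Combined Grundy value = 3 ⊕ 2 = 1.
A winning move leaves total XOR = 0, i.e. changes one component's Grundy value g to g ⊕ X where X is the current total.
Heap A: need g' = 3⊕1 = 2. Options: 19−1→G=5, 19−2→G=4, 19−4→G=2, 19−5→G=1, 19−6→G=0. Hits: 1.
Heap B: need g' = 2⊕1 = 3. Options: 22−1→G=1, 22−2→G=0, 22−4→G=5, 22−5→G=4, 22−6→G=3. Hits: 1.

2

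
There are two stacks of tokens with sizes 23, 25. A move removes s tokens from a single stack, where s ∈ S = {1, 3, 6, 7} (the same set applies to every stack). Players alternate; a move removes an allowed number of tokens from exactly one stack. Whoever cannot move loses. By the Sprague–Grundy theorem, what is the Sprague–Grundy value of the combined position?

2

All stacks use S = {1, 3, 6, 7}:
n :  0  1  2  3  4  5  6  7  8  9 10 11 12 13 14 15 16 17 18 19 20 21 22 23 24 25
G :  0  1  0  1  0  1  2  3  2  3  2  3  0  1  0  1  0  1  2  3  2  3  2  3  0  1
Stack A: G(23) = 3.
Stack B: G(25) = 1.
Combined Grundy value = 3 ⊕ 1 = 2.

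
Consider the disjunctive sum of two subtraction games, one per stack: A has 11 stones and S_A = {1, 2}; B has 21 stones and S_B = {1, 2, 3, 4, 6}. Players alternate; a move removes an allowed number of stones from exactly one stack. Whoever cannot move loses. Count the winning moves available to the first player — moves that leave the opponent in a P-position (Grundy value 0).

Stack A, S = {1, 2}:
n :  0  1  2  3  4  5  6  7  8  9 10 11
G :  0  1  2  0  1  2  0  1  2  0  1  2
G_A(11) = 2.
Stack B, S = {1, 2, 3, 4, 6}:
G(0) = 0
G(1) = mex{0} = 1
G(2) = mex{1,0} = 2
G(3) = mex{2,1,0} = 3
G(4) = mex{3,2,1,0} = 4
G(5) = mex{4,3,2,1} = 0
G(6) = mex{0,4,3,2,0} = 1
G(7) = mex{1,0,4,3,1} = 2
G(8) = mex{2,1,0,4,2} = 3
G(9) = mex{3,2,1,0,3} = 4
G(10) = mex{4,3,2,1,4} = 0
G(11) = mex{0,4,3,2,0} = 1
G(12) = mex{1,0,4,3,1} = 2
G(13) = mex{2,1,0,4,2} = 3
G(14) = mex{3,2,1,0,3} = 4
G(15) = mex{4,3,2,1,4} = 0
G(16) = mex{0,4,3,2,0} = 1
G(17) = mex{1,0,4,3,1} = 2
G(18) = mex{2,1,0,4,2} = 3
G(19) = mex{3,2,1,0,3} = 4
G(20) = mex{4,3,2,1,4} = 0
G(21) = mex{0,4,3,2,0} = 1
G_B(21) = 1.
Combined Grundy value = 2 ⊕ 1 = 3.
A winning move leaves total XOR = 0, i.e. changes one component's Grundy value g to g ⊕ X where X is the current total.
Stack A: need g' = 2⊕3 = 1. Options: 11−1→G=1, 11−2→G=0. Hits: 1.
Stack B: need g' = 1⊕3 = 2. Options: 21−1→G=0, 21−2→G=4, 21−3→G=3, 21−4→G=2, 21−6→G=0. Hits: 1.

2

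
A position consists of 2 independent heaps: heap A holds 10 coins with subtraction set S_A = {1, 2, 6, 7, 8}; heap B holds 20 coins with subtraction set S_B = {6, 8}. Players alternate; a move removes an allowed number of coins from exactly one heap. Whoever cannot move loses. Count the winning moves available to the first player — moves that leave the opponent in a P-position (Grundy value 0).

1

Heap A, S = {1, 2, 6, 7, 8}:
G(0) = 0
G(1) = mex{0} = 1
G(2) = mex{1,0} = 2
G(3) = mex{2,1} = 0
G(4) = mex{0,2} = 1
G(5) = mex{1,0} = 2
G(6) = mex{2,1,0} = 3
G(7) = mex{3,2,1,0} = 4
G(8) = mex{4,3,2,1,0} = 5
G(9) = mex{5,4,0,2,1} = 3
G(10) = mex{3,5,1,0,2} = 4
G_A(10) = 4.
Heap B, S = {6, 8}:
G(0) = 0
G(1) = mex{} = 0
G(2) = mex{} = 0
G(3) = mex{} = 0
G(4) = mex{} = 0
G(5) = mex{} = 0
G(6) = mex{0} = 1
G(7) = mex{0} = 1
G(8) = mex{0,0} = 1
G(9) = mex{0,0} = 1
G(10) = mex{0,0} = 1
G(11) = mex{0,0} = 1
G(12) = mex{1,0} = 2
G(13) = mex{1,0} = 2
G(14) = mex{1,1} = 0
G(15) = mex{1,1} = 0
G(16) = mex{1,1} = 0
G(17) = mex{1,1} = 0
G(18) = mex{2,1} = 0
G(19) = mex{2,1} = 0
G(20) = mex{0,2} = 1
G_B(20) = 1.
Combined Grundy value = 4 ⊕ 1 = 5.
A winning move leaves total XOR = 0, i.e. changes one component's Grundy value g to g ⊕ X where X is the current total.
Heap A: need g' = 4⊕5 = 1. Options: 10−1→G=3, 10−2→G=5, 10−6→G=1, 10−7→G=0, 10−8→G=2. Hits: 1.
Heap B: need g' = 1⊕5 = 4. Options: 20−6→G=0, 20−8→G=2. Hits: 0.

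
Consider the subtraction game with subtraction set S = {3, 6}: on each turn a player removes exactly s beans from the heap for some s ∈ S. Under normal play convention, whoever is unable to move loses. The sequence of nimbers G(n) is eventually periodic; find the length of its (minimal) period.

n :  0  1  2  3  4  5  6  7  8  9 10 11 12 13 14 15 16 17 18 19
G :  0  0  0  1  1  1  2  2  2  0  0  0  1  1  1  2  2  2  0  0
G(n+9) = G(n) holds for n = 0,…,5 (a full window of length max(S) = 6), so the sequence is purely periodic with period 9.

9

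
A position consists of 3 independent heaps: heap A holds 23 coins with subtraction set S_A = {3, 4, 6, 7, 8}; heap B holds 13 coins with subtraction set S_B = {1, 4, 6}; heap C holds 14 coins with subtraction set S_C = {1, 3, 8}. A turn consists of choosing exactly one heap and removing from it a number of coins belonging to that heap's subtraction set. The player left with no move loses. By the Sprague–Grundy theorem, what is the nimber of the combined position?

0

Heap A, S = {3, 4, 6, 7, 8}:
n :  0  1  2  3  4  5  6  7  8  9 10 11 12 13 14 15 16 17 18 19 20 21 22 23
G :  0  0  0  1  1  1  2  2  2  3  3  0  0  0  1  1  1  2  2  2  3  3  0  0
G_A(23) = 0.
Heap B, S = {1, 4, 6}:
G(0) = 0
G(1) = mex{0} = 1
G(2) = mex{1} = 0
G(3) = mex{0} = 1
G(4) = mex{1,0} = 2
G(5) = mex{2,1} = 0
G(6) = mex{0,0,0} = 1
G(7) = mex{1,1,1} = 0
G(8) = mex{0,2,0} = 1
G(9) = mex{1,0,1} = 2
G(10) = mex{2,1,2} = 0
G(11) = mex{0,0,0} = 1
G(12) = mex{1,1,1} = 0
G(13) = mex{0,2,0} = 1
G_B(13) = 1.
Heap C, S = {1, 3, 8}:
n :  0  1  2  3  4  5  6  7  8  9 10 11 12 13 14
G :  0  1  0  1  0  1  0  1  2  3  2  0  1  0  1
G_C(14) = 1.
Combined Grundy value = 0 ⊕ 1 ⊕ 1 = 0.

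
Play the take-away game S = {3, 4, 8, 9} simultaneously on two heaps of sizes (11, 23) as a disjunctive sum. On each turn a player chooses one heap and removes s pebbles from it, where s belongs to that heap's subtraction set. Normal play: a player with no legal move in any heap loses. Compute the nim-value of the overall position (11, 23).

All heaps use S = {3, 4, 8, 9}:
G(0) = 0
G(1) = mex{} = 0
G(2) = mex{} = 0
G(3) = mex{0} = 1
G(4) = mex{0,0} = 1
G(5) = mex{0,0} = 1
G(6) = mex{1,0} = 2
G(7) = mex{1,1} = 0
G(8) = mex{1,1,0} = 2
G(9) = mex{2,1,0,0} = 3
G(10) = mex{0,2,0,0} = 1
G(11) = mex{2,0,1,0} = 3
G(12) = mex{3,2,1,1} = 0
G(13) = mex{1,3,1,1} = 0
G(14) = mex{3,1,2,1} = 0
G(15) = mex{0,3,0,2} = 1
G(16) = mex{0,0,2,0} = 1
G(17) = mex{0,0,3,2} = 1
G(18) = mex{1,0,1,3} = 2
G(19) = mex{1,1,3,1} = 0
G(20) = mex{1,1,0,3} = 2
G(21) = mex{2,1,0,0} = 3
G(22) = mex{0,2,0,0} = 1
G(23) = mex{2,0,1,0} = 3
Heap A: G(11) = 3.
Heap B: G(23) = 3.
Combined Grundy value = 3 ⊕ 3 = 0.

0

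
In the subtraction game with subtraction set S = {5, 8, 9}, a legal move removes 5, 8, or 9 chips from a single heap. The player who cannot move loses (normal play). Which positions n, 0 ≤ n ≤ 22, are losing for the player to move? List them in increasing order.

0, 1, 2, 3, 4, 14, 15, 16, 17, 18

n :  0  1  2  3  4  5  6  7  8  9 10 11 12 13 14 15 16 17 18 19 20 21 22
G :  0  0  0  0  0  1  1  1  1  1  2  2  2  2  0  0  0  0  0  1  1  1  1
P-positions are exactly the n with G(n) = 0.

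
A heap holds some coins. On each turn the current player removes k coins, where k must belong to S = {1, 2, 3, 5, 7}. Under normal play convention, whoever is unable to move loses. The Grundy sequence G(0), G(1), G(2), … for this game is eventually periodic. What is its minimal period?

G(0) = 0
G(1) = mex{0} = 1
G(2) = mex{1,0} = 2
G(3) = mex{2,1,0} = 3
G(4) = mex{3,2,1} = 0
G(5) = mex{0,3,2,0} = 1
G(6) = mex{1,0,3,1} = 2
G(7) = mex{2,1,0,2,0} = 3
G(8) = mex{3,2,1,3,1} = 0
G(9) = mex{0,3,2,0,2} = 1
G(10) = mex{1,0,3,1,3} = 2
G(11) = mex{2,1,0,2,0} = 3
G(12) = mex{3,2,1,3,1} = 0
G(13) = mex{0,3,2,0,2} = 1
G(14) = mex{1,0,3,1,3} = 2
G(n+4) = G(n) holds for n = 0,…,6 (a full window of length max(S) = 7), so the sequence is purely periodic with period 4.

4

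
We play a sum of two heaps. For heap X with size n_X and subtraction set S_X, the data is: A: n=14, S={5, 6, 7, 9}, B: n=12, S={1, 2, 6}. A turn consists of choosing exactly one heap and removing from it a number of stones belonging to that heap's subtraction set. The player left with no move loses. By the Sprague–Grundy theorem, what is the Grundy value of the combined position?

Heap A, S = {5, 6, 7, 9}:
n :  0  1  2  3  4  5  6  7  8  9 10 11 12 13 14
G :  0  0  0  0  0  1  1  1  1  1  2  2  2  2  0
G_A(14) = 0.
Heap B, S = {1, 2, 6}:
n :  0  1  2  3  4  5  6  7  8  9 10 11 12
G :  0  1  2  0  1  2  3  0  1  2  0  1  2
G_B(12) = 2.
Combined Grundy value = 0 ⊕ 2 = 2.

2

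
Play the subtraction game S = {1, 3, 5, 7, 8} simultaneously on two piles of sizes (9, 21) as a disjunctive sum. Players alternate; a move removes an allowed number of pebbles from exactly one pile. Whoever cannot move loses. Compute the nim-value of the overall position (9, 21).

3

All piles use S = {1, 3, 5, 7, 8}:
G(0) = 0
G(1) = mex{0} = 1
G(2) = mex{1} = 0
G(3) = mex{0,0} = 1
G(4) = mex{1,1} = 0
G(5) = mex{0,0,0} = 1
G(6) = mex{1,1,1} = 0
G(7) = mex{0,0,0,0} = 1
G(8) = mex{1,1,1,1,0} = 2
G(9) = mex{2,0,0,0,1} = 3
G(10) = mex{3,1,1,1,0} = 2
G(11) = mex{2,2,0,0,1} = 3
G(12) = mex{3,3,1,1,0} = 2
G(13) = mex{2,2,2,0,1} = 3
G(14) = mex{3,3,3,1,0} = 2
G(15) = mex{2,2,2,2,1} = 0
G(16) = mex{0,3,3,3,2} = 1
G(17) = mex{1,2,2,2,3} = 0
G(18) = mex{0,0,3,3,2} = 1
G(19) = mex{1,1,2,2,3} = 0
G(20) = mex{0,0,0,3,2} = 1
G(21) = mex{1,1,1,2,3} = 0
Pile A: G(9) = 3.
Pile B: G(21) = 0.
Combined Grundy value = 3 ⊕ 0 = 3.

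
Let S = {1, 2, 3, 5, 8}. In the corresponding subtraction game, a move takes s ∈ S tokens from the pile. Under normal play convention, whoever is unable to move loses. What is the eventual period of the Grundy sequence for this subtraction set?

10

G(0) = 0
G(1) = mex{0} = 1
G(2) = mex{1,0} = 2
G(3) = mex{2,1,0} = 3
G(4) = mex{3,2,1} = 0
G(5) = mex{0,3,2,0} = 1
G(6) = mex{1,0,3,1} = 2
G(7) = mex{2,1,0,2} = 3
G(8) = mex{3,2,1,3,0} = 4
G(9) = mex{4,3,2,0,1} = 5
G(10) = mex{5,4,3,1,2} = 0
G(11) = mex{0,5,4,2,3} = 1
G(12) = mex{1,0,5,3,0} = 2
G(13) = mex{2,1,0,4,1} = 3
G(14) = mex{3,2,1,5,2} = 0
G(15) = mex{0,3,2,0,3} = 1
G(16) = mex{1,0,3,1,4} = 2
G(17) = mex{2,1,0,2,5} = 3
G(18) = mex{3,2,1,3,0} = 4
G(19) = mex{4,3,2,0,1} = 5
G(20) = mex{5,4,3,1,2} = 0
G(21) = mex{0,5,4,2,3} = 1
G(n+10) = G(n) holds for n = 0,…,7 (a full window of length max(S) = 8), so the sequence is purely periodic with period 10.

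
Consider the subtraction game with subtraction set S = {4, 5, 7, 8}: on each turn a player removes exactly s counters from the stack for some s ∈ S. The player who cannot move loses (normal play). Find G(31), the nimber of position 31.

n :  0  1  2  3  4  5  6  7  8  9 10 11 12 13 14 15 16 17 18 19 20 21 22 23 24 25 26 27 28 29 30 31
G :  0  0  0  0  1  1  1  1  2  2  2  2  0  0  0  0  1  1  1  1  2  2  2  2  0  0  0  0  1  1  1  1

1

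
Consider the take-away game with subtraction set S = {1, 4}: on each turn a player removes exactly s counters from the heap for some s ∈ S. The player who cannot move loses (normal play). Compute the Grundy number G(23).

n :  0  1  2  3  4  5  6  7  8  9 10 11 12 13 14 15 16 17 18 19 20 21 22 23
G :  0  1  0  1  2  0  1  0  1  2  0  1  0  1  2  0  1  0  1  2  0  1  0  1

1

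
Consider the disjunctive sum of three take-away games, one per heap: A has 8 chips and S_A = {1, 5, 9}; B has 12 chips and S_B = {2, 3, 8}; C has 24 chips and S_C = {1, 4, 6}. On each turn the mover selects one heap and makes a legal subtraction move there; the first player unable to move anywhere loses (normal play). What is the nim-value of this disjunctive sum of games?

Heap A, S = {1, 5, 9}:
G(0) = 0
G(1) = mex{0} = 1
G(2) = mex{1} = 0
G(3) = mex{0} = 1
G(4) = mex{1} = 0
G(5) = mex{0,0} = 1
G(6) = mex{1,1} = 0
G(7) = mex{0,0} = 1
G(8) = mex{1,1} = 0
G_A(8) = 0.
Heap B, S = {2, 3, 8}:
G(0) = 0
G(1) = mex{} = 0
G(2) = mex{0} = 1
G(3) = mex{0,0} = 1
G(4) = mex{1,0} = 2
G(5) = mex{1,1} = 0
G(6) = mex{2,1} = 0
G(7) = mex{0,2} = 1
G(8) = mex{0,0,0} = 1
G(9) = mex{1,0,0} = 2
G(10) = mex{1,1,1} = 0
G(11) = mex{2,1,1} = 0
G(12) = mex{0,2,2} = 1
G_B(12) = 1.
Heap C, S = {1, 4, 6}:
G(0) = 0
G(1) = mex{0} = 1
G(2) = mex{1} = 0
G(3) = mex{0} = 1
G(4) = mex{1,0} = 2
G(5) = mex{2,1} = 0
G(6) = mex{0,0,0} = 1
G(7) = mex{1,1,1} = 0
G(8) = mex{0,2,0} = 1
G(9) = mex{1,0,1} = 2
G(10) = mex{2,1,2} = 0
G(11) = mex{0,0,0} = 1
G(12) = mex{1,1,1} = 0
G(13) = mex{0,2,0} = 1
G(14) = mex{1,0,1} = 2
G(15) = mex{2,1,2} = 0
G(16) = mex{0,0,0} = 1
G(17) = mex{1,1,1} = 0
G(18) = mex{0,2,0} = 1
G(19) = mex{1,0,1} = 2
G(20) = mex{2,1,2} = 0
G(21) = mex{0,0,0} = 1
G(22) = mex{1,1,1} = 0
G(23) = mex{0,2,0} = 1
G(24) = mex{1,0,1} = 2
G_C(24) = 2.
Combined Grundy value = 0 ⊕ 1 ⊕ 2 = 3.

3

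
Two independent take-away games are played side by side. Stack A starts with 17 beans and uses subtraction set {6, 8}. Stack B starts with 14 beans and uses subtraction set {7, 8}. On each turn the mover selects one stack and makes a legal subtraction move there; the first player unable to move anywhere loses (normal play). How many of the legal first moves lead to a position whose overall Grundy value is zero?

1

Stack A, S = {6, 8}:
n :  0  1  2  3  4  5  6  7  8  9 10 11 12 13 14 15 16 17
G :  0  0  0  0  0  0  1  1  1  1  1  1  2  2  0  0  0  0
G_A(17) = 0.
Stack B, S = {7, 8}:
G(0) = 0
G(1) = mex{} = 0
G(2) = mex{} = 0
G(3) = mex{} = 0
G(4) = mex{} = 0
G(5) = mex{} = 0
G(6) = mex{} = 0
G(7) = mex{0} = 1
G(8) = mex{0,0} = 1
G(9) = mex{0,0} = 1
G(10) = mex{0,0} = 1
G(11) = mex{0,0} = 1
G(12) = mex{0,0} = 1
G(13) = mex{0,0} = 1
G(14) = mex{1,0} = 2
G_B(14) = 2.
Combined Grundy value = 0 ⊕ 2 = 2.
A winning move leaves total XOR = 0, i.e. changes one component's Grundy value g to g ⊕ X where X is the current total.
Stack A: need g' = 0⊕2 = 2. Options: 17−6→G=1, 17−8→G=1. Hits: 0.
Stack B: need g' = 2⊕2 = 0. Options: 14−7→G=1, 14−8→G=0. Hits: 1.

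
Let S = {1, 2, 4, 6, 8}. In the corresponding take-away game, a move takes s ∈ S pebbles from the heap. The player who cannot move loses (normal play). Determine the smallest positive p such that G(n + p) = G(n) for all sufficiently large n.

n :  0  1  2  3  4  5  6  7  8  9 10 11 12 13 14 15 16 17 18 19 20 21
G :  0  1  2  0  1  2  3  4  5  3  0  1  2  0  1  2  3  4  5  3  0  1
G(n+10) = G(n) holds for n = 0,…,7 (a full window of length max(S) = 8), so the sequence is purely periodic with period 10.

10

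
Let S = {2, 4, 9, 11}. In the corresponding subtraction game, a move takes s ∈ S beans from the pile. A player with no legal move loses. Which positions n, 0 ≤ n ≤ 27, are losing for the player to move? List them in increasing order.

G(0) = 0
G(1) = mex{} = 0
G(2) = mex{0} = 1
G(3) = mex{0} = 1
G(4) = mex{1,0} = 2
G(5) = mex{1,0} = 2
G(6) = mex{2,1} = 0
G(7) = mex{2,1} = 0
G(8) = mex{0,2} = 1
G(9) = mex{0,2,0} = 1
G(10) = mex{1,0,0} = 2
G(11) = mex{1,0,1,0} = 2
G(12) = mex{2,1,1,0} = 3
G(13) = mex{2,1,2,1} = 0
G(14) = mex{3,2,2,1} = 0
G(15) = mex{0,2,0,2} = 1
G(16) = mex{0,3,0,2} = 1
G(17) = mex{1,0,1,0} = 2
G(18) = mex{1,0,1,0} = 2
G(19) = mex{2,1,2,1} = 0
G(20) = mex{2,1,2,1} = 0
G(21) = mex{0,2,3,2} = 1
G(22) = mex{0,2,0,2} = 1
G(23) = mex{1,0,0,3} = 2
G(24) = mex{1,0,1,0} = 2
G(25) = mex{2,1,1,0} = 3
G(26) = mex{2,1,2,1} = 0
G(27) = mex{3,2,2,1} = 0
P-positions are exactly the n with G(n) = 0.

0, 1, 6, 7, 13, 14, 19, 20, 26, 27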